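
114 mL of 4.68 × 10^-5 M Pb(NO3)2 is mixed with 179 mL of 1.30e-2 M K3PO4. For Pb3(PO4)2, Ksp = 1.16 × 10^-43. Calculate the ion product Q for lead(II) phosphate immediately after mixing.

3.81e-19

Total volume = 114 + 179 = 293 mL.
[Pb^2+] = 4.68 × 10^-5 × (114/293) = 1.821 × 10^-5 M
[PO4^3-] = 1.30 × 10^-2 × (179/293) = 7.942 x 10^-3 M
Pb3(PO4)2(s) ⇌ 3 Pb^2+ + 2 PO4^3-, so Q = [Pb^2+]^3[PO4^3-]^2
Q = (1.821 × 10^-5)^3(7.942 × 10^-3)^2 = 3.81 × 10^-19
Q > Ksp, so Pb3(PO4)2 will precipitate.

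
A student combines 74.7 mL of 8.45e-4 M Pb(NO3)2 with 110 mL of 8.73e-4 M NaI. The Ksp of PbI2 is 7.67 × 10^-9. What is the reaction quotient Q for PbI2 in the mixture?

Total volume = 74.7 + 110 = 184.7 mL.
[Pb^2+] = 8.45 × 10^-4 × (74.7/184.7) = 3.418 × 10^-4 M
[I^-] = 8.73 × 10^-4 × (110/184.7) = 5.199 × 10^-4 M
PbI2(s) ⇌ Pb^2+(aq) + 2 I^-(aq), so Q = [Pb^2+][I^-]^2
Q = (3.418 × 10^-4)(5.199 x 10^-4)^2 = 9.24 × 10^-11
Q < Ksp, so no precipitate of PbI2 forms.

Q = 9.24 × 10^-11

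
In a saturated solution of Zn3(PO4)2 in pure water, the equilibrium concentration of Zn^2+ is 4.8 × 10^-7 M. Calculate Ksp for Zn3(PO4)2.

Ksp ≈ 1.1 x 10^-32

Zn3(PO4)2(s) ⇌ 3 Zn^2+(aq) + 2 PO4^3-(aq)
Stoichiometry gives [PO4^3-] = (2/3)[Zn^2+] = 3.20 x 10^-7 M.
Ksp = [Zn^2+]^3[PO4^3-]^2
Ksp = (4.8 × 10^-7)^3 × (3.20 x 10^-7)^2 = 1.1 × 10^-32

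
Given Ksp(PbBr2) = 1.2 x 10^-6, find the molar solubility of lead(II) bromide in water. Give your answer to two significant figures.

PbBr2(s) <=> Pb^2+ + 2 Br^-
Ksp = [Pb^2+][Br^-]^2
With molar solubility s: [Pb^2+] = s, [Br^-] = 2s.
Substituting: Ksp = s(2s)^2 = 4s^3
s^3 = 1.2 x 10^-6 / 4, so s = 6.7 x 10^-3 M

6.7 × 10^-3 M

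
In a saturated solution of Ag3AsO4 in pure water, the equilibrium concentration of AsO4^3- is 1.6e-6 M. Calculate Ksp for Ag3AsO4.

1.8 × 10^-22

Ag3AsO4(s) ⇌ 3 Ag^+(aq) + AsO4^3-(aq)
Stoichiometry gives [Ag^+] = (3/1)[AsO4^3-] = 4.80 × 10^-6 M.
Ksp = [Ag^+]^3[AsO4^3-]
Ksp = (4.80 × 10^-6)^3 × 1.6 × 10^-6 = 1.8 × 10^-22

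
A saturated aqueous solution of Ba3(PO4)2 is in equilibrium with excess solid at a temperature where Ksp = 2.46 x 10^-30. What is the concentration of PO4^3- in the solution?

Ba3(PO4)2(s) <=> 3 Ba^2+ + 2 PO4^3-
Ksp = [Ba^2+]^3[PO4^3-]^2
With molar solubility s: [Ba^2+] = 3s, [PO4^3-] = 2s.
Ksp = (3s)^3(2s)^2 = 108s^5
s = (2.46 x 10^-30 / 108)^(1/5) = 4.694 x 10^-7 M
[PO4^3-] = 2s = 9.39 × 10^-7 M

9.39 x 10^-7 M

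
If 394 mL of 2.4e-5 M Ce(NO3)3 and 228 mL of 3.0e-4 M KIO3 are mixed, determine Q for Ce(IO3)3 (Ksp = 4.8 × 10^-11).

2.0 × 10^-17

Total volume = 394 + 228 = 622 mL.
[Ce^3+] = 2.4 x 10^-5 × (394/622) = 1.52 × 10^-5 M
[IO3^-] = 3.0 x 10^-4 × (228/622) = 1.10 x 10^-4 M
Ce(IO3)3(s) <=> Ce^3+ + 3 IO3^-, so Q = [Ce^3+][IO3^-]^3
Q = (1.52 x 10^-5)(1.10 × 10^-4)^3 = 2.0 × 10^-17
Q < Ksp, so no precipitate of Ce(IO3)3 forms.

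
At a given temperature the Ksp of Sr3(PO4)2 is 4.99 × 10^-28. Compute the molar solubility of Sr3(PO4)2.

1.36e-6 M

Sr3(PO4)2(s) <=> 3 Sr^2+ + 2 PO4^3-
Ksp = [Sr^2+]^3[PO4^3-]^2
Let s = molar solubility. Then [Sr^2+] = 3s and [PO4^3-] = 2s.
So Ksp = (3s)^3 × (2s)^2 = 108s^5
s = (4.99 × 10^-28 / 108)^(1/5) = 1.36 × 10^-6 M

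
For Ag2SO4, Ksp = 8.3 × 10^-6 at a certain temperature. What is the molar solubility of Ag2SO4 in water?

s ≈ 0.013 M

Ag2SO4(s) ⇌ 2 Ag^+(aq) + SO4^2-(aq)
Ksp = [Ag^+]^2[SO4^2-]
Let s = molar solubility. Then [Ag^+] = 2s and [SO4^2-] = s.
So Ksp = (2s)^2 × s = 4s^3
s^3 = 8.3 × 10^-6 / 4, so s = 1.3 × 10^-2 M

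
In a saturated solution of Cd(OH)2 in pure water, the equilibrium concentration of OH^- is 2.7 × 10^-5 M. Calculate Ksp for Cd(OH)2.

Ksp = 9.8 × 10^-15

Cd(OH)2(s) <=> Cd^2+(aq) + 2 OH^-(aq)
Stoichiometry gives [Cd^2+] = (1/2)[OH^-] = 1.35 × 10^-5 M.
Ksp = [Cd^2+][OH^-]^2
Ksp = 1.35 × 10^-5 × (2.7 × 10^-5)^2 = 9.8 × 10^-15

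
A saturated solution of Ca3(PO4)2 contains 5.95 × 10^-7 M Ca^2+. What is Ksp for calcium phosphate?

Ksp = 3.31e-32

Ca3(PO4)2(s) ⇌ 3 Ca^2+(aq) + 2 PO4^3-(aq)
Stoichiometry gives [PO4^3-] = (2/3)[Ca^2+] = 3.967 × 10^-7 M.
Ksp = [Ca^2+]^3[PO4^3-]^2
Ksp = (5.95 × 10^-7)^3 × (3.967 x 10^-7)^2 = 3.31 × 10^-32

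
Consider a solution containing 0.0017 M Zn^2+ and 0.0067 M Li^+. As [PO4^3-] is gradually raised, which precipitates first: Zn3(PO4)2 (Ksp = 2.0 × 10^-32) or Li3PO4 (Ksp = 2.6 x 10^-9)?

Zn3(PO4)2

Each salt begins to precipitate when Q = Ksp, i.e. when [PO4^3-] reaches its threshold.
For Zn3(PO4)2: 2.0 × 10^-32 = (0.0017)^3 × [PO4^3-]^2  ⇒  [PO4^3-] = 2.0 x 10^-12 M.
For Li3PO4: 2.6 x 10^-9 = (0.0067)^3 × [PO4^3-]  ⇒  [PO4^3-] = 8.6 × 10^-3 M.
The salt with the lower threshold [PO4^3-] precipitates first: Zn3(PO4)2.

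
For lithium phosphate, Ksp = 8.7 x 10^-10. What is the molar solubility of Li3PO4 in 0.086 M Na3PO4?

s = 7.2e-4 M

Li3PO4(s) <=> 3 Li^+ + PO4^3-
Ksp = [Li^+]^3[PO4^3-]
If s mol/L dissolves here, [Li^+] = 3s, [PO4^3-] = 0.086 + s ≈ 0.086 (Ksp is small, so little additional dissolves).
Ksp ≈ (3s)^3 × 0.086
s = 7.2 × 10^-4 M
Check: s = 7.2 x 10^-4 ≪ 0.086, so the approximation is valid.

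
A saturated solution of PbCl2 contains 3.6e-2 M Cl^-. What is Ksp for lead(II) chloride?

Ksp = 2.3 × 10^-5

PbCl2(s) ⇌ Pb^2+ + 2 Cl^-
Stoichiometry gives [Pb^2+] = (1/2)[Cl^-] = 1.80 × 10^-2 M.
Ksp = [Pb^2+][Cl^-]^2
Ksp = 1.80 × 10^-2 × (3.6 x 10^-2)^2 = 2.3 × 10^-5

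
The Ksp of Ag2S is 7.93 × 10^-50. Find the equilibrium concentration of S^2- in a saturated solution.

Ag2S(s) ⇌ 2 Ag^+(aq) + S^2-(aq)
Ksp = [Ag^+]^2[S^2-]
If s mol/L of Ag2S dissolves, [Ag^+] = 2s and [S^2-] = s.
Ksp = (2s)^2s = 4s^3
Solving, s = (7.93 × 10^-50/4)^(1/3) = 2.706 x 10^-17 M
[S^2-] = s = 2.71 × 10^-17 M

[S^2-] ≈ 2.71 × 10^-17 M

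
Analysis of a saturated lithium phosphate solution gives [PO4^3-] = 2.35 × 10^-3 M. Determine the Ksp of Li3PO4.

8.23 × 10^-10

Li3PO4(s) <=> 3 Li^+(aq) + PO4^3-(aq)
Stoichiometry gives [Li^+] = (3/1)[PO4^3-] = 7.050 × 10^-3 M.
Ksp = [Li^+]^3[PO4^3-]
Ksp = (7.050 x 10^-3)^3 × 2.35 × 10^-3 = 8.23 × 10^-10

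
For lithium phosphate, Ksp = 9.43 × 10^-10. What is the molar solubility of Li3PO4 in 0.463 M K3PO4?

Li3PO4(s) ⇌ 3 Li^+ + PO4^3-
Ksp = [Li^+]^3[PO4^3-]
Let s = moles of Li3PO4 that dissolve per litre. [Li^+] = 3s, [PO4^3-] = 0.463 + s ≈ 0.463 (common-ion effect: PO4^3- is already 0.463 M).
Ksp ≈ (3s)^3 × 0.463
s = 4.23 x 10^-4 M
Check: s = 4.2 x 10^-4 ≪ 0.463, so the approximation is valid.

s = 4.23 × 10^-4 M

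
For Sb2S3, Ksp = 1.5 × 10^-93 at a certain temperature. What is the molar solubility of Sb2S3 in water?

s ≈ 1.1e-19 M

Sb2S3(s) ⇌ 2 Sb^3+(aq) + 3 S^2-(aq)
Ksp = [Sb^3+]^2[S^2-]^3
For each mole of Sb2S3 that dissolves: [Sb^3+] = 2s, [S^2-] = 3s.
So Ksp = (2s)^2 × (3s)^3 = 108s^5
Solving, s = (1.5 × 10^-93/108)^(1/5) = 1.1 x 10^-19 M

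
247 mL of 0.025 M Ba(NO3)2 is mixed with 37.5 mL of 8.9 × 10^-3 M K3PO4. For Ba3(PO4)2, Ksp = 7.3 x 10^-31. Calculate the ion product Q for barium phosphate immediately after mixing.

Q ≈ 1.4 × 10^-11

Total volume = 247 + 37.5 = 284.5 mL.
[Ba^2+] = 2.5 × 10^-2 × (247/284.5) = 2.17 x 10^-2 M
[PO4^3-] = 8.9 × 10^-3 × (37.5/284.5) = 1.17 x 10^-3 M
Ba3(PO4)2(s) <=> 3 Ba^2+ + 2 PO4^3-, so Q = [Ba^2+]^3[PO4^3-]^2
Q = (2.17 × 10^-2)^3(1.17 x 10^-3)^2 = 1.4 x 10^-11
Q > Ksp, so Ba3(PO4)2 will precipitate.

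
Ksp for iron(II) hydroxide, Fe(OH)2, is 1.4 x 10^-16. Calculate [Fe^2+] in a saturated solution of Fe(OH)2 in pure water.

[Fe^2+] ≈ 3.3 x 10^-6 M

Fe(OH)2(s) <=> Fe^2+ + 2 OH^-
Ksp = [Fe^2+][OH^-]^2
For each mole of Fe(OH)2 that dissolves: [Fe^2+] = s, [OH^-] = 2s.
So Ksp = s × (2s)^2 = 4s^3
s = (1.4 x 10^-16 / 4)^(1/3) = 3.27 x 10^-6 M
[Fe^2+] = s = 3.3 × 10^-6 M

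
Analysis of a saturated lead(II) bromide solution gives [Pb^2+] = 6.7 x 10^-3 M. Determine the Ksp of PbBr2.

PbBr2(s) ⇌ Pb^2+ + 2 Br^-
Stoichiometry gives [Br^-] = (2/1)[Pb^2+] = 1.34 × 10^-2 M.
Ksp = [Pb^2+][Br^-]^2
Ksp = 6.7 x 10^-3 × (1.34 x 10^-2)^2 = 1.2 x 10^-6

Ksp = 1.2 × 10^-6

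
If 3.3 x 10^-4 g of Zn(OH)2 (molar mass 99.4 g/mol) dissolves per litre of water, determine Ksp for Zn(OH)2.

Molar solubility s = (3.3 x 10^-4 g/L) / (99.4 g/mol) = 3.32 x 10^-6 M.
Zn(OH)2(s) ⇌ Zn^2+(aq) + 2 OH^-(aq)
Let s = molar solubility. Then [Zn^2+] = s and [OH^-] = 2s.
Ksp = [Zn^2+][OH^-]^2
So Ksp = s × (2s)^2 = 4s^3
With s = 3.32 × 10^-6: Ksp = 1.5 × 10^-16

Ksp ≈ 1.5 × 10^-16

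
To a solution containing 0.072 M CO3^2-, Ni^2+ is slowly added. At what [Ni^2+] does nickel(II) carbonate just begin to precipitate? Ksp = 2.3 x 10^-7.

[Ni^2+] ≈ 3.2 x 10^-6 M

NiCO3(s) <=> Ni^2+ + CO3^2-
Ksp = [Ni^2+][CO3^2-]
Precipitation begins when Q = Ksp. With [CO3^2-] = 0.072 M:
2.3 x 10^-7 = (0.072) × [Ni^2+]
[Ni^2+] = (2.3 x 10^-7 / 7.2 × 10^-2) = 3.2 × 10^-6 M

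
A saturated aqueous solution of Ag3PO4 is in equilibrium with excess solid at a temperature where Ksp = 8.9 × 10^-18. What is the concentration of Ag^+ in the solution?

Ag3PO4(s) <=> 3 Ag^+(aq) + PO4^3-(aq)
Ksp = [Ag^+]^3[PO4^3-]
With molar solubility s: [Ag^+] = 3s, [PO4^3-] = s.
So Ksp = (3s)^3 × s = 27s^4
Solving, s = (8.9 × 10^-18/27)^(1/4) = 2.40 × 10^-5 M
[Ag^+] = 3s = 7.2 × 10^-5 M

[Ag^+] = 7.2e-5 M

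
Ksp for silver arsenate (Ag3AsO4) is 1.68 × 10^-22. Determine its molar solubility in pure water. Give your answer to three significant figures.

Ag3AsO4(s) <=> 3 Ag^+ + AsO4^3-
Ksp = [Ag^+]^3[AsO4^3-]
If s mol/L of Ag3AsO4 dissolves, [Ag^+] = 3s and [AsO4^3-] = s.
Ksp = (3s)^3s = 27s^4
s^4 = 1.68 × 10^-22 / 27, so s = 1.58 × 10^-6 M

s = 1.58e-6 M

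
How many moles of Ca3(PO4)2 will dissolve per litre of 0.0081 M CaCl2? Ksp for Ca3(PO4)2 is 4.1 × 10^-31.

s ≈ 4.4e-13 M

Ca3(PO4)2(s) ⇌ 3 Ca^2+ + 2 PO4^3-
Ksp = [Ca^2+]^3[PO4^3-]^2
Let s = moles of Ca3(PO4)2 that dissolve per litre. [Ca^2+] = 0.0081 + 3s ≈ 0.0081, [PO4^3-] = 2s (since Ca^2+ from CaCl2 dominates).
Ksp ≈ (0.0081)^3 × (2s)^2
s = 4.4 x 10^-13 M
Check: 3s = 1.3 x 10^-12 ≪ 0.0081, so the approximation is valid.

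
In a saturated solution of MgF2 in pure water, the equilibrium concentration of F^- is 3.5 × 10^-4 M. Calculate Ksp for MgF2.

MgF2(s) ⇌ Mg^2+ + 2 F^-
Stoichiometry gives [Mg^2+] = (1/2)[F^-] = 1.75 x 10^-4 M.
Ksp = [Mg^2+][F^-]^2
Ksp = 1.75 x 10^-4 × (3.5 × 10^-4)^2 = 2.1 x 10^-11

Ksp ≈ 2.1 x 10^-11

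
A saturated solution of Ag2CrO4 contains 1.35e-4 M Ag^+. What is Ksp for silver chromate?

Ag2CrO4(s) <=> 2 Ag^+ + CrO4^2-
Stoichiometry gives [CrO4^2-] = (1/2)[Ag^+] = 6.750 × 10^-5 M.
Ksp = [Ag^+]^2[CrO4^2-]
Ksp = (1.35 x 10^-4)^2 × 6.750 × 10^-5 = 1.23 × 10^-12

1.23 × 10^-12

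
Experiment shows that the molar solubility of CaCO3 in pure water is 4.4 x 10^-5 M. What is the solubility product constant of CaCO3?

Ksp = 1.9 × 10^-9

CaCO3(s) <=> Ca^2+(aq) + CO3^2-(aq)
For each mole of CaCO3 that dissolves: [Ca^2+] = s, [CO3^2-] = s.
Ksp = [Ca^2+][CO3^2-]
Ksp = s × s = s^2
Ksp = (4.4 x 10^-5)^2 = 1.9 × 10^-9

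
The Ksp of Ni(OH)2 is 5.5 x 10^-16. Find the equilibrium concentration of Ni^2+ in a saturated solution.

Ni(OH)2(s) ⇌ Ni^2+(aq) + 2 OH^-(aq)
Ksp = [Ni^2+][OH^-]^2
With molar solubility s: [Ni^2+] = s, [OH^-] = 2s.
Substituting: Ksp = s(2s)^2 = 4s^3
Solving, s = (5.5 x 10^-16/4)^(1/3) = 5.16 × 10^-6 M
[Ni^2+] = s = 5.2 x 10^-6 M

5.2e-6 M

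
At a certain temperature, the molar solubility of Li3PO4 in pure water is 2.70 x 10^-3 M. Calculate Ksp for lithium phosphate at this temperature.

Li3PO4(s) ⇌ 3 Li^+ + PO4^3-
If s mol/L of Li3PO4 dissolves, [Li^+] = 3s and [PO4^3-] = s.
Ksp = [Li^+]^3[PO4^3-]
Substituting: Ksp = (3s)^3s = 27s^4
Ksp = 27 × (2.70 × 10^-3)^4 = 1.43 × 10^-9

Ksp ≈ 1.43 × 10^-9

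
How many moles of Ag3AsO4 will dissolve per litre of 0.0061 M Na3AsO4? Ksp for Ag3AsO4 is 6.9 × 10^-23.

s = 7.5 × 10^-8 M

Ag3AsO4(s) ⇌ 3 Ag^+(aq) + AsO4^3-(aq)
Ksp = [Ag^+]^3[AsO4^3-]
Let s = moles of Ag3AsO4 that dissolve per litre. [Ag^+] = 3s, [AsO4^3-] = 0.0061 + s ≈ 0.0061 (since AsO4^3- from Na3AsO4 dominates).
Ksp ≈ (3s)^3 × 0.0061
s = 7.5 × 10^-8 M
Check: s = 7.5 x 10^-8 ≪ 0.0061, so the approximation is valid.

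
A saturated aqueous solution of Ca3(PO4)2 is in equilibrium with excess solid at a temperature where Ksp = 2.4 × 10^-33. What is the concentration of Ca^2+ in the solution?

[Ca^2+] ≈ 3.5 × 10^-7 M

Ca3(PO4)2(s) ⇌ 3 Ca^2+ + 2 PO4^3-
Ksp = [Ca^2+]^3[PO4^3-]^2
For each mole of Ca3(PO4)2 that dissolves: [Ca^2+] = 3s, [PO4^3-] = 2s.
So Ksp = (3s)^3 × (2s)^2 = 108s^5
s^5 = 2.4 × 10^-33 / 108, so s = 1.17 x 10^-7 M
[Ca^2+] = 3s = 3.5 × 10^-7 M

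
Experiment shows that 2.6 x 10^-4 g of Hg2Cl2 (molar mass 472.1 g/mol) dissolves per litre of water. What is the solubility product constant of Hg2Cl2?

Molar solubility s = (2.6 × 10^-4 g/L) / (472.1 g/mol) = 5.51 × 10^-7 M.
Hg2Cl2(s) ⇌ Hg2^2+(aq) + 2 Cl^-(aq)
With molar solubility s: [Hg2^2+] = s, [Cl^-] = 2s.
Ksp = [Hg2^2+][Cl^-]^2
Substituting: Ksp = s(2s)^2 = 4s^3
With s = 5.51 × 10^-7: Ksp = 6.7 × 10^-19

6.7e-19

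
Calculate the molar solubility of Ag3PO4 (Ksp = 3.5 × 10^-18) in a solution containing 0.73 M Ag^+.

Ag3PO4(s) ⇌ 3 Ag^+ + PO4^3-
Ksp = [Ag^+]^3[PO4^3-]
If s mol/L dissolves here, [Ag^+] = 0.73 + 3s ≈ 0.73, [PO4^3-] = s (Ksp is small, so little additional dissolves).
Ksp ≈ (0.73)^3 × s
s = 9.0 × 10^-18 M
Check: 3s = 2.7 × 10^-17 ≪ 0.73, so the approximation is valid.

s ≈ 9.0 × 10^-18 M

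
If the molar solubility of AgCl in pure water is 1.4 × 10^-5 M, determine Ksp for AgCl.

AgCl(s) ⇌ Ag^+ + Cl^-
With molar solubility s: [Ag^+] = s, [Cl^-] = s.
Ksp = [Ag^+][Cl^-]
Ksp = s^2
Ksp = (1.4 × 10^-5)^2 = 2.0 × 10^-10

Ksp ≈ 2.0 × 10^-10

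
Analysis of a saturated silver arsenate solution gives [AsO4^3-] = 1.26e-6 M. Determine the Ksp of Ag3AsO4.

Ksp ≈ 6.81 × 10^-23

Ag3AsO4(s) ⇌ 3 Ag^+(aq) + AsO4^3-(aq)
Stoichiometry gives [Ag^+] = (3/1)[AsO4^3-] = 3.780 × 10^-6 M.
Ksp = [Ag^+]^3[AsO4^3-]
Ksp = (3.780 x 10^-6)^3 × 1.26 × 10^-6 = 6.81 × 10^-23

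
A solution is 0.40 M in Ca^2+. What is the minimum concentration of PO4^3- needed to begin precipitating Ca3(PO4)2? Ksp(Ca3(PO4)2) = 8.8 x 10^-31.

Ca3(PO4)2(s) ⇌ 3 Ca^2+(aq) + 2 PO4^3-(aq)
Ksp = [Ca^2+]^3[PO4^3-]^2
Precipitation begins when Q = Ksp. With [Ca^2+] = 0.40 M:
8.8 x 10^-31 = (0.40)^3 × [PO4^3-]^2
[PO4^3-] = (8.8 x 10^-31 / 6.40 x 10^-2)^(1/2) = 3.7 × 10^-15 M

[PO4^3-] ≈ 3.7 × 10^-15 M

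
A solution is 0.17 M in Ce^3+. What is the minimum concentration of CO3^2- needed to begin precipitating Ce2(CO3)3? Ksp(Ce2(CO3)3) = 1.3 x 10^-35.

Ce2(CO3)3(s) ⇌ 2 Ce^3+ + 3 CO3^2-
Ksp = [Ce^3+]^2[CO3^2-]^3
Precipitation begins when Q = Ksp. With [Ce^3+] = 0.17 M:
1.3 x 10^-35 = (0.17)^2 × [CO3^2-]^3
[CO3^2-] = (1.3 x 10^-35 / 2.89 x 10^-2)^(1/3) = 7.7 × 10^-12 M

7.7 x 10^-12 M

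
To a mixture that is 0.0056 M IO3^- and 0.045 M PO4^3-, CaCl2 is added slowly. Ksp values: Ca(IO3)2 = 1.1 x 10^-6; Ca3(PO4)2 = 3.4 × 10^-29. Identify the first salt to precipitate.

Ca3(PO4)2

Precipitation of each salt starts when its ion product equals its Ksp.
For Ca(IO3)2: 1.1 x 10^-6 = (0.0056)^2 × [Ca^2+]  ⇒  [Ca^2+] = 3.5 x 10^-2 M.
For Ca3(PO4)2: 3.4 × 10^-29 = (0.045)^2 × [Ca^2+]^3  ⇒  [Ca^2+] = 2.6 × 10^-9 M.
The salt with the lower threshold [Ca^2+] precipitates first: Ca3(PO4)2.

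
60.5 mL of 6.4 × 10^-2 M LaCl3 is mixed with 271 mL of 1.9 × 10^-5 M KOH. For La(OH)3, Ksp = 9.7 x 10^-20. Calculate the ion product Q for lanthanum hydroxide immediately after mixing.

4.4e-17

Total volume = 60.5 + 271 = 331.5 mL.
[La^3+] = 6.4 x 10^-2 × (60.5/331.5) = 1.17 × 10^-2 M
[OH^-] = 1.9 × 10^-5 × (271/331.5) = 1.55 × 10^-5 M
La(OH)3(s) ⇌ La^3+(aq) + 3 OH^-(aq), so Q = [La^3+][OH^-]^3
Q = (1.17 × 10^-2)(1.55 × 10^-5)^3 = 4.4 × 10^-17
Q > Ksp, so La(OH)3 will precipitate.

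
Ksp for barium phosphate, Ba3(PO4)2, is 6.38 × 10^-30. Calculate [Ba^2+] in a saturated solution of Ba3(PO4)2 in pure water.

Ba3(PO4)2(s) ⇌ 3 Ba^2+ + 2 PO4^3-
Ksp = [Ba^2+]^3[PO4^3-]^2
For each mole of Ba3(PO4)2 that dissolves: [Ba^2+] = 3s, [PO4^3-] = 2s.
Ksp = (3s)^3(2s)^2 = 108s^5
s^5 = 6.38 × 10^-30 / 108, so s = 5.679 x 10^-7 M
[Ba^2+] = 3s = 1.70 × 10^-6 M

1.70 × 10^-6 M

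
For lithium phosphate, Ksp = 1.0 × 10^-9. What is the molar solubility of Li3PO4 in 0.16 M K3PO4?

Li3PO4(s) ⇌ 3 Li^+ + PO4^3-
Ksp = [Li^+]^3[PO4^3-]
Let s = moles of Li3PO4 that dissolve per litre. [Li^+] = 3s, [PO4^3-] = 0.16 + s ≈ 0.16 (common-ion effect: PO4^3- is already 0.16 M).
Ksp ≈ (3s)^3 × 0.16
s = 6.1 × 10^-4 M
Check: s = 6.1 x 10^-4 ≪ 0.16, so the approximation is valid.

s ≈ 6.1e-4 M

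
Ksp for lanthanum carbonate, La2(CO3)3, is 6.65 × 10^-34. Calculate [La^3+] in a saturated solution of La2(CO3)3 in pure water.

La2(CO3)3(s) <=> 2 La^3+(aq) + 3 CO3^2-(aq)
Ksp = [La^3+]^2[CO3^2-]^3
For each mole of La2(CO3)3 that dissolves: [La^3+] = 2s, [CO3^2-] = 3s.
Substituting: Ksp = (2s)^2(3s)^3 = 108s^5
s^5 = 6.65 × 10^-34 / 108, so s = 9.076 x 10^-8 M
[La^3+] = 2s = 1.82 × 10^-7 M

[La^3+] = 1.82 x 10^-7 M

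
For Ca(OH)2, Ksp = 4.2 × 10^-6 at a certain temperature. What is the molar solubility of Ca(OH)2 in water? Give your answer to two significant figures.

s ≈ 0.010 M

Ca(OH)2(s) ⇌ Ca^2+ + 2 OH^-
Ksp = [Ca^2+][OH^-]^2
For each mole of Ca(OH)2 that dissolves: [Ca^2+] = s, [OH^-] = 2s.
So Ksp = s × (2s)^2 = 4s^3
s = (4.2 × 10^-6 / 4)^(1/3) = 1.0 × 10^-2 M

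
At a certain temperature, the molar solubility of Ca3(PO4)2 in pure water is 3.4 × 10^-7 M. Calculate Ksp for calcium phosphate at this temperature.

Ksp ≈ 4.9e-31

Ca3(PO4)2(s) <=> 3 Ca^2+ + 2 PO4^3-
Let s = molar solubility. Then [Ca^2+] = 3s and [PO4^3-] = 2s.
Ksp = [Ca^2+]^3[PO4^3-]^2
So Ksp = (3s)^3 × (2s)^2 = 108s^5
With s = 3.4 x 10^-7: Ksp = 4.9 × 10^-31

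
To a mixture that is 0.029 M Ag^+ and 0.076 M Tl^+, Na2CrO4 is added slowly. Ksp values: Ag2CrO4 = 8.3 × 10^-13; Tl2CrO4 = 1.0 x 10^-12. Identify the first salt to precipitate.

Tl2CrO4

Each salt begins to precipitate when Q = Ksp, i.e. when [CrO4^2-] reaches its threshold.
For Ag2CrO4: 8.3 × 10^-13 = (0.029)^2 × [CrO4^2-]  ⇒  [CrO4^2-] = 9.9 × 10^-10 M.
For Tl2CrO4: 1.0 x 10^-12 = (0.076)^2 × [CrO4^2-]  ⇒  [CrO4^2-] = 1.7 × 10^-10 M.
The salt with the lower threshold [CrO4^2-] precipitates first: Tl2CrO4.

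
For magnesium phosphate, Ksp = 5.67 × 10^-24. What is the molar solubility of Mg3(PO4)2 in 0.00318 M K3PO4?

2.75e-7 M

Mg3(PO4)2(s) ⇌ 3 Mg^2+ + 2 PO4^3-
Ksp = [Mg^2+]^3[PO4^3-]^2
Let s be the molar solubility in this solution. [Mg^2+] = 3s, [PO4^3-] = 0.00318 + 2s ≈ 0.00318 (since PO4^3- from K3PO4 dominates).
Ksp ≈ (3s)^3 × (0.00318)^2
s = 2.75 × 10^-7 M
Check: 2s = 5.5 × 10^-7 ≪ 0.00318, so the approximation is valid.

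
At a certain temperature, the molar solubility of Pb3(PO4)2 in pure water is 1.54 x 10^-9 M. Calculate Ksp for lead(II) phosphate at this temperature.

Ksp ≈ 9.35e-43

Pb3(PO4)2(s) ⇌ 3 Pb^2+ + 2 PO4^3-
With molar solubility s: [Pb^2+] = 3s, [PO4^3-] = 2s.
Ksp = [Pb^2+]^3[PO4^3-]^2
Ksp = (3s)^3(2s)^2 = 108s^5
With s = 1.54 × 10^-9: Ksp = 9.35 × 10^-43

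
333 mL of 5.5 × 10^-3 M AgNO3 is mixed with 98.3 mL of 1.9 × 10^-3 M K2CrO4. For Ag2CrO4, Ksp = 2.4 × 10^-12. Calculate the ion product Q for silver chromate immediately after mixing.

Total volume = 333 + 98.3 = 431.3 mL.
[Ag^+] = 5.5 × 10^-3 × (333/431.3) = 4.25 x 10^-3 M
[CrO4^2-] = 1.9 × 10^-3 × (98.3/431.3) = 4.33 × 10^-4 M
Ag2CrO4(s) <=> 2 Ag^+(aq) + CrO4^2-(aq), so Q = [Ag^+]^2[CrO4^2-]
Q = (4.25 × 10^-3)^2(4.33 × 10^-4) = 7.8 x 10^-9
Q > Ksp, so Ag2CrO4 will precipitate.

7.8e-9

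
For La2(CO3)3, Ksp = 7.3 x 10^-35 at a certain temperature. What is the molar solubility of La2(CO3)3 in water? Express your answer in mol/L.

s = 5.8 × 10^-8 M

La2(CO3)3(s) <=> 2 La^3+ + 3 CO3^2-
Ksp = [La^3+]^2[CO3^2-]^3
If s mol/L of La2(CO3)3 dissolves, [La^3+] = 2s and [CO3^2-] = 3s.
Substituting: Ksp = (2s)^2(3s)^3 = 108s^5
s^5 = 7.3 x 10^-35 / 108, so s = 5.8 × 10^-8 M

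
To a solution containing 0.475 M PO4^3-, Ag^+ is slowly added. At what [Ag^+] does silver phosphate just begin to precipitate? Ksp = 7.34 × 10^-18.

[Ag^+] ≈ 2.49e-6 M

Ag3PO4(s) <=> 3 Ag^+(aq) + PO4^3-(aq)
Ksp = [Ag^+]^3[PO4^3-]
Precipitation begins when Q = Ksp. With [PO4^3-] = 0.475 M:
7.34 × 10^-18 = (0.475) × [Ag^+]^3
[Ag^+] = (7.34 × 10^-18 / 4.75 x 10^-1)^(1/3) = 2.49 × 10^-6 M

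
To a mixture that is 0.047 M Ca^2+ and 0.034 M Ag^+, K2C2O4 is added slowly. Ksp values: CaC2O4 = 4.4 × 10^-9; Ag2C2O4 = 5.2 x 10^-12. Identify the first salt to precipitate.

Ag2C2O4

Each salt begins to precipitate when Q = Ksp, i.e. when [C2O4^2-] reaches its threshold.
For CaC2O4: 4.4 × 10^-9 = 0.047 × [C2O4^2-]  ⇒  [C2O4^2-] = 9.4 × 10^-8 M.
For Ag2C2O4: 5.2 x 10^-12 = (0.034)^2 × [C2O4^2-]  ⇒  [C2O4^2-] = 4.5 × 10^-9 M.
The salt with the lower threshold [C2O4^2-] precipitates first: Ag2C2O4.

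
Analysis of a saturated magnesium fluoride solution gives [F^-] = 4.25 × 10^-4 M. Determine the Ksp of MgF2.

Ksp = 3.84 × 10^-11

MgF2(s) ⇌ Mg^2+(aq) + 2 F^-(aq)
Stoichiometry gives [Mg^2+] = (1/2)[F^-] = 2.125 x 10^-4 M.
Ksp = [Mg^2+][F^-]^2
Ksp = 2.125 × 10^-4 × (4.25 × 10^-4)^2 = 3.84 x 10^-11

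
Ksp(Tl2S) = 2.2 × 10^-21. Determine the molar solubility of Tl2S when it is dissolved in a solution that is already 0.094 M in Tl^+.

Tl2S(s) ⇌ 2 Tl^+(aq) + S^2-(aq)
Ksp = [Tl^+]^2[S^2-]
Let s be the molar solubility in this solution. [Tl^+] = 0.094 + 2s ≈ 0.094, [S^2-] = s (common-ion effect: Tl^+ is already 0.094 M).
Ksp ≈ (0.094)^2 × s
s = 2.5 × 10^-19 M
Check: 2s = 5.0 × 10^-19 ≪ 0.094, so the approximation is valid.

s = 2.5e-19 M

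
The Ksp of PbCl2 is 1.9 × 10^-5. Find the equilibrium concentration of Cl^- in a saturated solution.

PbCl2(s) ⇌ Pb^2+(aq) + 2 Cl^-(aq)
Ksp = [Pb^2+][Cl^-]^2
If s mol/L of PbCl2 dissolves, [Pb^2+] = s and [Cl^-] = 2s.
Substituting: Ksp = s(2s)^2 = 4s^3
s^3 = 1.9 × 10^-5 / 4, so s = 1.68 x 10^-2 M
[Cl^-] = 2s = 3.4 × 10^-2 M

[Cl^-] = 3.4 × 10^-2 M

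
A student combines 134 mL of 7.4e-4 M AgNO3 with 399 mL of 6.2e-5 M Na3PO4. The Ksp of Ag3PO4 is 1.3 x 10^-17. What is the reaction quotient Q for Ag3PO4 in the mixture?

Q ≈ 3.0 × 10^-16

Total volume = 134 + 399 = 533 mL.
[Ag^+] = 7.4 × 10^-4 × (134/533) = 1.86 × 10^-4 M
[PO4^3-] = 6.2 × 10^-5 × (399/533) = 4.64 × 10^-5 M
Ag3PO4(s) ⇌ 3 Ag^+ + PO4^3-, so Q = [Ag^+]^3[PO4^3-]
Q = (1.86 × 10^-4)^3(4.64 x 10^-5) = 3.0 x 10^-16
Q > Ksp, so Ag3PO4 will precipitate.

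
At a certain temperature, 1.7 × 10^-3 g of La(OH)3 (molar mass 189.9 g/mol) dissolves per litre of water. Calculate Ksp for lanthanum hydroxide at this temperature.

Ksp = 1.7 x 10^-19

Molar solubility s = (1.7 × 10^-3 g/L) / (189.9 g/mol) = 8.95 × 10^-6 M.
La(OH)3(s) <=> La^3+(aq) + 3 OH^-(aq)
For each mole of La(OH)3 that dissolves: [La^3+] = s, [OH^-] = 3s.
Ksp = [La^3+][OH^-]^3
Ksp = s(3s)^3 = 27s^4
With s = 8.95 × 10^-6: Ksp = 1.7 × 10^-19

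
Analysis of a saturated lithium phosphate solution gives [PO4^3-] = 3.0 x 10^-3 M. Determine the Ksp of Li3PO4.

Ksp = 2.2 × 10^-9

Li3PO4(s) ⇌ 3 Li^+(aq) + PO4^3-(aq)
Stoichiometry gives [Li^+] = (3/1)[PO4^3-] = 9.00 × 10^-3 M.
Ksp = [Li^+]^3[PO4^3-]
Ksp = (9.00 x 10^-3)^3 × 3.0 × 10^-3 = 2.2 × 10^-9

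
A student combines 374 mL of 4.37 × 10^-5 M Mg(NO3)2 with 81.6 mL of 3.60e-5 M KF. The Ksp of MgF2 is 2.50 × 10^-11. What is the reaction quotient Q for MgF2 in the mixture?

Total volume = 374 + 81.6 = 455.6 mL.
[Mg^2+] = 4.37 x 10^-5 × (374/455.6) = 3.587 × 10^-5 M
[F^-] = 3.60 x 10^-5 × (81.6/455.6) = 6.448 x 10^-6 M
MgF2(s) <=> Mg^2+(aq) + 2 F^-(aq), so Q = [Mg^2+][F^-]^2
Q = (3.587 × 10^-5)(6.448 x 10^-6)^2 = 1.49 x 10^-15
Q < Ksp, so no precipitate of MgF2 forms.

Q = 1.49e-15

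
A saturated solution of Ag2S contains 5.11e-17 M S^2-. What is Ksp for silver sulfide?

Ag2S(s) <=> 2 Ag^+ + S^2-
Stoichiometry gives [Ag^+] = (2/1)[S^2-] = 1.022 × 10^-16 M.
Ksp = [Ag^+]^2[S^2-]
Ksp = (1.022 × 10^-16)^2 × 5.11 × 10^-17 = 5.34 x 10^-49

5.34e-49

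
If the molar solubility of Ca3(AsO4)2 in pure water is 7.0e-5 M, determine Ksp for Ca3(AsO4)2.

Ksp ≈ 1.8 x 10^-19

Ca3(AsO4)2(s) <=> 3 Ca^2+(aq) + 2 AsO4^3-(aq)
Let s = molar solubility. Then [Ca^2+] = 3s and [AsO4^3-] = 2s.
Ksp = [Ca^2+]^3[AsO4^3-]^2
So Ksp = (3s)^3 × (2s)^2 = 108s^5
Ksp = 108 × (7.0 x 10^-5)^5 = 1.8 x 10^-19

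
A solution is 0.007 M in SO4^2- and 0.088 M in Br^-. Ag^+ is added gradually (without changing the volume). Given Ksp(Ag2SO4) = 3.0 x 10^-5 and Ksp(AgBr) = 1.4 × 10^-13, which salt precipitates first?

Each salt begins to precipitate when Q = Ksp, i.e. when [Ag^+] reaches its threshold.
For Ag2SO4: 3.0 x 10^-5 = 0.007 × [Ag^+]^2  ⇒  [Ag^+] = 6.5 × 10^-2 M.
For AgBr: 1.4 × 10^-13 = 0.088 × [Ag^+]  ⇒  [Ag^+] = 1.6 × 10^-12 M.
The salt with the lower threshold [Ag^+] precipitates first: AgBr.

AgBr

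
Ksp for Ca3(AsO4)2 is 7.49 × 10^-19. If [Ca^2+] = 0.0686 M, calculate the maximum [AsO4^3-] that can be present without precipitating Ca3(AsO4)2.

[AsO4^3-] ≈ 4.82e-8 M

Ca3(AsO4)2(s) ⇌ 3 Ca^2+(aq) + 2 AsO4^3-(aq)
Ksp = [Ca^2+]^3[AsO4^3-]^2
Precipitation begins when Q = Ksp. With [Ca^2+] = 0.0686 M:
7.49 × 10^-19 = (0.0686)^3 × [AsO4^3-]^2
[AsO4^3-] = (7.49 × 10^-19 / 3.228 × 10^-4)^(1/2) = 4.82 x 10^-8 M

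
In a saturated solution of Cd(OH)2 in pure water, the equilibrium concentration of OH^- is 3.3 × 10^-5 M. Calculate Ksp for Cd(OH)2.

1.8 × 10^-14

Cd(OH)2(s) <=> Cd^2+ + 2 OH^-
Stoichiometry gives [Cd^2+] = (1/2)[OH^-] = 1.65 × 10^-5 M.
Ksp = [Cd^2+][OH^-]^2
Ksp = 1.65 × 10^-5 × (3.3 x 10^-5)^2 = 1.8 × 10^-14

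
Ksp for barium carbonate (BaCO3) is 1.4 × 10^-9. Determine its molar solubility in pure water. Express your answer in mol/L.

3.7e-5 M

BaCO3(s) ⇌ Ba^2+(aq) + CO3^2-(aq)
Ksp = [Ba^2+][CO3^2-]
Let s = molar solubility. Then [Ba^2+] = s and [CO3^2-] = s.
Ksp = (s)(s) = s^2
s = (1.4 × 10^-9)^(1/2) = 3.7 x 10^-5 M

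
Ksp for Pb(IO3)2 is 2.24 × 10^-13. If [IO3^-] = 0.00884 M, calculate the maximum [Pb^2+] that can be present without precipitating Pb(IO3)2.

[Pb^2+] ≈ 2.87e-9 M

Pb(IO3)2(s) <=> Pb^2+(aq) + 2 IO3^-(aq)
Ksp = [Pb^2+][IO3^-]^2
Precipitation begins when Q = Ksp. With [IO3^-] = 0.00884 M:
2.24 × 10^-13 = (0.00884)^2 × [Pb^2+]
[Pb^2+] = (2.24 × 10^-13 / 7.815 × 10^-5) = 2.87 × 10^-9 M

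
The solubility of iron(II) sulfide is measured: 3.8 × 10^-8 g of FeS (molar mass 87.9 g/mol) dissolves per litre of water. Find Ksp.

Molar solubility s = (3.8 × 10^-8 g/L) / (87.9 g/mol) = 4.32 × 10^-10 M.
FeS(s) ⇌ Fe^2+ + S^2-
For each mole of FeS that dissolves: [Fe^2+] = s, [S^2-] = s.
Ksp = [Fe^2+][S^2-]
Ksp = s × s = s^2
With s = 4.32 × 10^-10: Ksp = 1.9 × 10^-19

Ksp ≈ 1.9e-19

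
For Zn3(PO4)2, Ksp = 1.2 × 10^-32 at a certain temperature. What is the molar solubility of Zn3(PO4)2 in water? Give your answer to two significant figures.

Zn3(PO4)2(s) <=> 3 Zn^2+(aq) + 2 PO4^3-(aq)
Ksp = [Zn^2+]^3[PO4^3-]^2
Let s = molar solubility. Then [Zn^2+] = 3s and [PO4^3-] = 2s.
Substituting: Ksp = (3s)^3(2s)^2 = 108s^5
s = (1.2 × 10^-32 / 108)^(1/5) = 1.6 × 10^-7 M

s ≈ 1.6e-7 M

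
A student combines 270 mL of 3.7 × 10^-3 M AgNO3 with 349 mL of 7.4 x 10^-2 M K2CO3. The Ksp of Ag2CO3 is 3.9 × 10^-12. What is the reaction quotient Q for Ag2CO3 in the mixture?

Total volume = 270 + 349 = 619 mL.
[Ag^+] = 3.7 × 10^-3 × (270/619) = 1.61 x 10^-3 M
[CO3^2-] = 7.4 x 10^-2 × (349/619) = 4.17 × 10^-2 M
Ag2CO3(s) <=> 2 Ag^+(aq) + CO3^2-(aq), so Q = [Ag^+]^2[CO3^2-]
Q = (1.61 x 10^-3)^2(4.17 × 10^-2) = 1.1 × 10^-7
Q > Ksp, so Ag2CO3 will precipitate.

Q ≈ 1.1e-7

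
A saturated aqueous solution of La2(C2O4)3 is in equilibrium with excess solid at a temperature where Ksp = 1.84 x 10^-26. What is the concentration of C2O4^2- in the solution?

La2(C2O4)3(s) ⇌ 2 La^3+ + 3 C2O4^2-
Ksp = [La^3+]^2[C2O4^2-]^3
With molar solubility s: [La^3+] = 2s, [C2O4^2-] = 3s.
So Ksp = (2s)^2 × (3s)^3 = 108s^5
Solving, s = (1.84 x 10^-26/108)^(1/5) = 2.794 × 10^-6 M
[C2O4^2-] = 3s = 8.38 × 10^-6 M

8.38 x 10^-6 M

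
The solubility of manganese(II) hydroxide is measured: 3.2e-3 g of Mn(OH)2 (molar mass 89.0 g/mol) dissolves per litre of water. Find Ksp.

Ksp = 1.9 × 10^-13

Molar solubility s = (3.2 × 10^-3 g/L) / (89.0 g/mol) = 3.60 x 10^-5 M.
Mn(OH)2(s) ⇌ Mn^2+(aq) + 2 OH^-(aq)
With molar solubility s: [Mn^2+] = s, [OH^-] = 2s.
Ksp = [Mn^2+][OH^-]^2
Substituting: Ksp = s(2s)^2 = 4s^3
Ksp = 4 × (3.60 x 10^-5)^3 = 1.9 × 10^-13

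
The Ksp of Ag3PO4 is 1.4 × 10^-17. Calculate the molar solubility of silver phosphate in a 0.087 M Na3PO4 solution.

Ag3PO4(s) <=> 3 Ag^+ + PO4^3-
Ksp = [Ag^+]^3[PO4^3-]
Let s = moles of Ag3PO4 that dissolve per litre. [Ag^+] = 3s, [PO4^3-] = 0.087 + s ≈ 0.087 (common-ion effect: PO4^3- is already 0.087 M).
Ksp ≈ (3s)^3 × 0.087
s = 1.8 x 10^-6 M
Check: s = 1.8 × 10^-6 ≪ 0.087, so the approximation is valid.

s = 1.8 x 10^-6 M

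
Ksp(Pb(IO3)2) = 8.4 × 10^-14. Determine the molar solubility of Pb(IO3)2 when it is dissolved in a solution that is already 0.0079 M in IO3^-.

Pb(IO3)2(s) ⇌ Pb^2+(aq) + 2 IO3^-(aq)
Ksp = [Pb^2+][IO3^-]^2
Let s be the molar solubility in this solution. [Pb^2+] = s, [IO3^-] = 0.0079 + 2s ≈ 0.0079 (since the IO3^- already present dominates).
Ksp ≈ s × (0.0079)^2
s = 1.3 x 10^-9 M
Check: 2s = 2.7 × 10^-9 ≪ 0.0079, so the approximation is valid.

s = 1.3 × 10^-9 M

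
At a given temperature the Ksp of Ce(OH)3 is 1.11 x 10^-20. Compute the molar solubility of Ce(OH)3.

Ce(OH)3(s) ⇌ Ce^3+(aq) + 3 OH^-(aq)
Ksp = [Ce^3+][OH^-]^3
For each mole of Ce(OH)3 that dissolves: [Ce^3+] = s, [OH^-] = 3s.
Ksp = s(3s)^3 = 27s^4
s^4 = 1.11 x 10^-20 / 27, so s = 4.50 × 10^-6 M

s = 4.50 × 10^-6 M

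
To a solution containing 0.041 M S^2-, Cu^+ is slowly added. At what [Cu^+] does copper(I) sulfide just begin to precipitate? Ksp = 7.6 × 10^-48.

[Cu^+] ≈ 1.4 × 10^-23 M

Cu2S(s) <=> 2 Cu^+(aq) + S^2-(aq)
Ksp = [Cu^+]^2[S^2-]
Precipitation begins when Q = Ksp. With [S^2-] = 0.041 M:
7.6 × 10^-48 = (0.041) × [Cu^+]^2
[Cu^+] = (7.6 × 10^-48 / 4.1 × 10^-2)^(1/2) = 1.4 x 10^-23 M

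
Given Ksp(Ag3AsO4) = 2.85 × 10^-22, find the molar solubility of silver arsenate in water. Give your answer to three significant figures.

1.80 x 10^-6 M

Ag3AsO4(s) ⇌ 3 Ag^+ + AsO4^3-
Ksp = [Ag^+]^3[AsO4^3-]
Let s = molar solubility. Then [Ag^+] = 3s and [AsO4^3-] = s.
Substituting: Ksp = (3s)^3s = 27s^4
Solving, s = (2.85 × 10^-22/27)^(1/4) = 1.80 × 10^-6 M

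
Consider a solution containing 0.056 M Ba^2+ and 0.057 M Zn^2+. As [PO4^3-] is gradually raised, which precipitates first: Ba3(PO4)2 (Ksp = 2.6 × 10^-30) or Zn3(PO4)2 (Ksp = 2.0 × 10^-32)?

Zn3(PO4)2

Each salt begins to precipitate when Q = Ksp, i.e. when [PO4^3-] reaches its threshold.
For Ba3(PO4)2: 2.6 × 10^-30 = (0.056)^3 × [PO4^3-]^2  ⇒  [PO4^3-] = 1.2 × 10^-13 M.
For Zn3(PO4)2: 2.0 × 10^-32 = (0.057)^3 × [PO4^3-]^2  ⇒  [PO4^3-] = 1.0 x 10^-14 M.
The salt with the lower threshold [PO4^3-] precipitates first: Zn3(PO4)2.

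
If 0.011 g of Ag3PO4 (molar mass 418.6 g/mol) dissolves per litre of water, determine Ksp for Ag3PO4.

Molar solubility s = (1.1 × 10^-2 g/L) / (418.6 g/mol) = 2.63 x 10^-5 M.
Ag3PO4(s) <=> 3 Ag^+(aq) + PO4^3-(aq)
Let s = molar solubility. Then [Ag^+] = 3s and [PO4^3-] = s.
Ksp = [Ag^+]^3[PO4^3-]
Ksp = (3s)^3s = 27s^4
Ksp = 27 × (2.63 × 10^-5)^4 = 1.3 x 10^-17

Ksp ≈ 1.3 x 10^-17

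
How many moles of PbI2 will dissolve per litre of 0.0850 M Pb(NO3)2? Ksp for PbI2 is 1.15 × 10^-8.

s ≈ 1.84 × 10^-4 M

PbI2(s) ⇌ Pb^2+(aq) + 2 I^-(aq)
Ksp = [Pb^2+][I^-]^2
Let s be the molar solubility in this solution. [Pb^2+] = 0.0850 + s ≈ 0.0850, [I^-] = 2s (since Pb^2+ from Pb(NO3)2 dominates).
Ksp ≈ 0.0850 × (2s)^2
s = 1.84 × 10^-4 M
Check: s = 1.8 x 10^-4 ≪ 0.0850, so the approximation is valid.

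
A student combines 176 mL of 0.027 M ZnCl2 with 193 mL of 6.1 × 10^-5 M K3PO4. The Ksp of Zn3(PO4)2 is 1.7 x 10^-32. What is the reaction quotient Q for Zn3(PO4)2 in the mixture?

2.2 x 10^-15

Total volume = 176 + 193 = 369 mL.
[Zn^2+] = 2.7 × 10^-2 × (176/369) = 1.29 × 10^-2 M
[PO4^3-] = 6.1 × 10^-5 × (193/369) = 3.19 × 10^-5 M
Zn3(PO4)2(s) <=> 3 Zn^2+(aq) + 2 PO4^3-(aq), so Q = [Zn^2+]^3[PO4^3-]^2
Q = (1.29 x 10^-2)^3(3.19 × 10^-5)^2 = 2.2 × 10^-15
Q > Ksp, so Zn3(PO4)2 will precipitate.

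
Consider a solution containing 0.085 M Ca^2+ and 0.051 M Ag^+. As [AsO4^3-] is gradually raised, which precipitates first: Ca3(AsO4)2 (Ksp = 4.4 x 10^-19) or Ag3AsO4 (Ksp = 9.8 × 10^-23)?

Ag3AsO4

Precipitation of each salt starts when its ion product equals its Ksp.
For Ca3(AsO4)2: 4.4 x 10^-19 = (0.085)^3 × [AsO4^3-]^2  ⇒  [AsO4^3-] = 2.7 x 10^-8 M.
For Ag3AsO4: 9.8 × 10^-23 = (0.051)^3 × [AsO4^3-]  ⇒  [AsO4^3-] = 7.4 × 10^-19 M.
The salt with the lower threshold [AsO4^3-] precipitates first: Ag3AsO4.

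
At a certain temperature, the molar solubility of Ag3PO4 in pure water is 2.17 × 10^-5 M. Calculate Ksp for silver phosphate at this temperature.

Ag3PO4(s) ⇌ 3 Ag^+ + PO4^3-
With molar solubility s: [Ag^+] = 3s, [PO4^3-] = s.
Ksp = [Ag^+]^3[PO4^3-]
So Ksp = (3s)^3 × s = 27s^4
With s = 2.17 × 10^-5: Ksp = 5.99 × 10^-18

Ksp = 5.99e-18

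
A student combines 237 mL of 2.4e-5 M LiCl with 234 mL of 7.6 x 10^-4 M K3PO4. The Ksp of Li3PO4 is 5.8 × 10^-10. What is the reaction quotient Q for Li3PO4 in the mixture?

Q = 6.7e-19

Total volume = 237 + 234 = 471 mL.
[Li^+] = 2.4 × 10^-5 × (237/471) = 1.21 × 10^-5 M
[PO4^3-] = 7.6 x 10^-4 × (234/471) = 3.78 × 10^-4 M
Li3PO4(s) <=> 3 Li^+ + PO4^3-, so Q = [Li^+]^3[PO4^3-]
Q = (1.21 × 10^-5)^3(3.78 × 10^-4) = 6.7 × 10^-19
Q < Ksp, so no precipitate of Li3PO4 forms.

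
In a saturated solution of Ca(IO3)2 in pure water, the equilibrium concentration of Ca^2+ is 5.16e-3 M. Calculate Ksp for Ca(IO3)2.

5.50 × 10^-7

Ca(IO3)2(s) ⇌ Ca^2+(aq) + 2 IO3^-(aq)
Stoichiometry gives [IO3^-] = (2/1)[Ca^2+] = 1.032 × 10^-2 M.
Ksp = [Ca^2+][IO3^-]^2
Ksp = 5.16 × 10^-3 × (1.032 × 10^-2)^2 = 5.50 × 10^-7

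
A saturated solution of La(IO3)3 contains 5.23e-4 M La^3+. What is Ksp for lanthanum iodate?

La(IO3)3(s) ⇌ La^3+(aq) + 3 IO3^-(aq)
Stoichiometry gives [IO3^-] = (3/1)[La^3+] = 1.569 × 10^-3 M.
Ksp = [La^3+][IO3^-]^3
Ksp = 5.23 x 10^-4 × (1.569 × 10^-3)^3 = 2.02 × 10^-12

2.02 x 10^-12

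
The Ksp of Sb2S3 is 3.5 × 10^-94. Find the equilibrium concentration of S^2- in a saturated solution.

[S^2-] ≈ 2.4 × 10^-19 M

Sb2S3(s) <=> 2 Sb^3+(aq) + 3 S^2-(aq)
Ksp = [Sb^3+]^2[S^2-]^3
Let s = molar solubility. Then [Sb^3+] = 2s and [S^2-] = 3s.
Ksp = (2s)^2(3s)^3 = 108s^5
Solving, s = (3.5 × 10^-94/108)^(1/5) = 7.98 × 10^-20 M
[S^2-] = 3s = 2.4 x 10^-19 M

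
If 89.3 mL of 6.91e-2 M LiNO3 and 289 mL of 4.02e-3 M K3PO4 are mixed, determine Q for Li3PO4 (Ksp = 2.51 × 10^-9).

1.33e-8

Total volume = 89.3 + 289 = 378.3 mL.
[Li^+] = 6.91 x 10^-2 × (89.3/378.3) = 1.631 × 10^-2 M
[PO4^3-] = 4.02 × 10^-3 × (289/378.3) = 3.071 x 10^-3 M
Li3PO4(s) ⇌ 3 Li^+(aq) + PO4^3-(aq), so Q = [Li^+]^3[PO4^3-]
Q = (1.631 × 10^-2)^3(3.071 x 10^-3) = 1.33 × 10^-8
Q > Ksp, so Li3PO4 will precipitate.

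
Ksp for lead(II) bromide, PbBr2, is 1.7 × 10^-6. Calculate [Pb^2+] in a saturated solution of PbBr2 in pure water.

PbBr2(s) ⇌ Pb^2+(aq) + 2 Br^-(aq)
Ksp = [Pb^2+][Br^-]^2
Let s = molar solubility. Then [Pb^2+] = s and [Br^-] = 2s.
So Ksp = s × (2s)^2 = 4s^3
s = (1.7 × 10^-6 / 4)^(1/3) = 7.52 x 10^-3 M
[Pb^2+] = s = 7.5 × 10^-3 M

[Pb^2+] = 7.5e-3 M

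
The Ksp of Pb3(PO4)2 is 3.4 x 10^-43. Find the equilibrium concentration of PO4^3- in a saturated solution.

[PO4^3-] = 2.5 × 10^-9 M

Pb3(PO4)2(s) ⇌ 3 Pb^2+ + 2 PO4^3-
Ksp = [Pb^2+]^3[PO4^3-]^2
If s mol/L of Pb3(PO4)2 dissolves, [Pb^2+] = 3s and [PO4^3-] = 2s.
Ksp = (3s)^3(2s)^2 = 108s^5
s = (3.4 x 10^-43 / 108)^(1/5) = 1.26 x 10^-9 M
[PO4^3-] = 2s = 2.5 x 10^-9 M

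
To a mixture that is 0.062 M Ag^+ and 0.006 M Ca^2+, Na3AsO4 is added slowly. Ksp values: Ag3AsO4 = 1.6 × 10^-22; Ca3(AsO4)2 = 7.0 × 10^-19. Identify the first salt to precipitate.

Ag3AsO4

Each salt begins to precipitate when Q = Ksp, i.e. when [AsO4^3-] reaches its threshold.
For Ag3AsO4: 1.6 × 10^-22 = (0.062)^3 × [AsO4^3-]  ⇒  [AsO4^3-] = 6.7 × 10^-19 M.
For Ca3(AsO4)2: 7.0 × 10^-19 = (0.006)^3 × [AsO4^3-]^2  ⇒  [AsO4^3-] = 1.8 × 10^-6 M.
The salt with the lower threshold [AsO4^3-] precipitates first: Ag3AsO4.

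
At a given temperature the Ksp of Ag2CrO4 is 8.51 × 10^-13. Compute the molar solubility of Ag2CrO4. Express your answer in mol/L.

s ≈ 5.97 × 10^-5 M

Ag2CrO4(s) ⇌ 2 Ag^+ + CrO4^2-
Ksp = [Ag^+]^2[CrO4^2-]
With molar solubility s: [Ag^+] = 2s, [CrO4^2-] = s.
So Ksp = (2s)^2 × s = 4s^3
s = (8.51 × 10^-13 / 4)^(1/3) = 5.97 x 10^-5 M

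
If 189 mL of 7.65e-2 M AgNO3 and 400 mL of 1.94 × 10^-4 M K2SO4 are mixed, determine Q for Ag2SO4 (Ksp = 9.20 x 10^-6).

Q ≈ 7.94 x 10^-8

Total volume = 189 + 400 = 589 mL.
[Ag^+] = 7.65 × 10^-2 × (189/589) = 2.455 x 10^-2 M
[SO4^2-] = 1.94 × 10^-4 × (400/589) = 1.317 x 10^-4 M
Ag2SO4(s) ⇌ 2 Ag^+(aq) + SO4^2-(aq), so Q = [Ag^+]^2[SO4^2-]
Q = (2.455 x 10^-2)^2(1.317 × 10^-4) = 7.94 x 10^-8
Q < Ksp, so no precipitate of Ag2SO4 forms.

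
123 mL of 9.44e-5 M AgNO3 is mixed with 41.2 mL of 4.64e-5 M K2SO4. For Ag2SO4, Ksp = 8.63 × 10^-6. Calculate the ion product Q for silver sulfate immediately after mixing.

Total volume = 123 + 41.2 = 164.2 mL.
[Ag^+] = 9.44 × 10^-5 × (123/164.2) = 7.071 × 10^-5 M
[SO4^2-] = 4.64 × 10^-5 × (41.2/164.2) = 1.164 × 10^-5 M
Ag2SO4(s) <=> 2 Ag^+(aq) + SO4^2-(aq), so Q = [Ag^+]^2[SO4^2-]
Q = (7.071 x 10^-5)^2(1.164 × 10^-5) = 5.82 x 10^-14
Q < Ksp, so no precipitate of Ag2SO4 forms.

Q ≈ 5.82e-14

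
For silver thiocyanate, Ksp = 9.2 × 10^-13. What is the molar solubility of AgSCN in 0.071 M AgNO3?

AgSCN(s) <=> Ag^+ + SCN^-
Ksp = [Ag^+][SCN^-]
Let s = moles of AgSCN that dissolve per litre. [Ag^+] = 0.071 + s ≈ 0.071, [SCN^-] = s (since Ag^+ from AgNO3 dominates).
Ksp ≈ 0.071 × s
s = 1.3 x 10^-11 M
Check: s = 1.3 × 10^-11 ≪ 0.071, so the approximation is valid.

s ≈ 1.3 × 10^-11 M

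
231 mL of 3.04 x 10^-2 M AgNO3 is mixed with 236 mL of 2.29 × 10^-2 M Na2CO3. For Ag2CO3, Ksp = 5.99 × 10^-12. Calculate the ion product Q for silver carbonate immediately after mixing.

Total volume = 231 + 236 = 467 mL.
[Ag^+] = 3.04 × 10^-2 × (231/467) = 1.504 × 10^-2 M
[CO3^2-] = 2.29 × 10^-2 × (236/467) = 1.157 × 10^-2 M
Ag2CO3(s) ⇌ 2 Ag^+(aq) + CO3^2-(aq), so Q = [Ag^+]^2[CO3^2-]
Q = (1.504 × 10^-2)^2(1.157 × 10^-2) = 2.62 × 10^-6
Q > Ksp, so Ag2CO3 will precipitate.

Q = 2.62 x 10^-6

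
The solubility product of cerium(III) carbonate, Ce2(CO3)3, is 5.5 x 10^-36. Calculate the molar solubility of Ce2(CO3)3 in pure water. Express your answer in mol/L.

Ce2(CO3)3(s) ⇌ 2 Ce^3+(aq) + 3 CO3^2-(aq)
Ksp = [Ce^3+]^2[CO3^2-]^3
With molar solubility s: [Ce^3+] = 2s, [CO3^2-] = 3s.
Ksp = (2s)^2(3s)^3 = 108s^5
s = (5.5 x 10^-36 / 108)^(1/5) = 3.5 × 10^-8 M

s ≈ 3.5 × 10^-8 M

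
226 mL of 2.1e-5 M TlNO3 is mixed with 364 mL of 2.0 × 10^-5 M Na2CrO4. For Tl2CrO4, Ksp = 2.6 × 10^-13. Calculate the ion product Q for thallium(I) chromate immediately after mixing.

Total volume = 226 + 364 = 590 mL.
[Tl^+] = 2.1 x 10^-5 × (226/590) = 8.04 × 10^-6 M
[CrO4^2-] = 2.0 × 10^-5 × (364/590) = 1.23 x 10^-5 M
Tl2CrO4(s) ⇌ 2 Tl^+ + CrO4^2-, so Q = [Tl^+]^2[CrO4^2-]
Q = (8.04 × 10^-6)^2(1.23 x 10^-5) = 8.0 × 10^-16
Q < Ksp, so no precipitate of Tl2CrO4 forms.

Q ≈ 8.0e-16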